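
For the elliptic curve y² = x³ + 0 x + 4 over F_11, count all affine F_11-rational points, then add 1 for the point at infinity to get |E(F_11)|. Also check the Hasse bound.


Affine points = {(0, 2), (0, 9), (1, 4), (1, 7), (2, 1), (2, 10), (3, 3), (3, 8), (6, 0), (10, 5), (10, 6)}; affine count = 11; |E(F_11)| = 12.

Discriminant check: Δ ∝ 4a³ + 27b² = 4·0³ + 27·4² = 4·0 + 27·16 ≡ 3 (mod 11). Nonzero ⇒ E is nonsingular.
For each x ∈ F_11, compute rhs = x³ + 0·x + 4 mod 11, then count y ∈ F_11 with y² ≡ rhs.
  x = 0: rhs = 4, matching y values: 2, 9 (2 points).
  x = 1: rhs = 5, matching y values: 4, 7 (2 points).
  x = 2: rhs = 1, matching y values: 1, 10 (2 points).
  x = 3: rhs = 9, matching y values: 3, 8 (2 points).
  x = 4: rhs = 2, matching y values: none (0 points).
  x = 5: rhs = 8, matching y values: none (0 points).
  x = 6: rhs = 0, matching y values: 0 (1 points).
  x = 7: rhs = 6, matching y values: none (0 points).
  x = 8: rhs = 10, matching y values: none (0 points).
  x = 9: rhs = 7, matching y values: none (0 points).
  x = 10: rhs = 3, matching y values: 5, 6 (2 points).
Total affine count: 11.
Full point count |E(F_11)| = 11 + 1 = 12.
Hasse bound: |12 − (11+1)| = |0| = 0 ≤ 2√11 ≈ 6.6332 ✓.


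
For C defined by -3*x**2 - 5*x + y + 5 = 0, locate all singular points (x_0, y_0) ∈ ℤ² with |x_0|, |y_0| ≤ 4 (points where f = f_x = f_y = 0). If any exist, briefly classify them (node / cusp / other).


No singular points in the scanned grid; C is smooth there.

Compute partial derivatives:
  f_x = -6*x - 5.
  f_y = 1.
f_y = 1 is a nonzero constant, so f_y never vanishes: no point (x, y) can satisfy f = f_x = f_y = 0. In particular no (x, y) ∈ {−4, ..., 4}² is singular; the curve is smooth.


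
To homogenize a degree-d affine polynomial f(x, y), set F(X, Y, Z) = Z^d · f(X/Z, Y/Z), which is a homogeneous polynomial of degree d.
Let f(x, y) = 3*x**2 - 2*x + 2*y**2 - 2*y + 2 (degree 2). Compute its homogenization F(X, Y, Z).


F(X, Y, Z) = 3*X**2 - 2*X*Z + 2*Y**2 - 2*Y*Z + 2*Z**2

deg(f) = 2.
Substitute x = X/Z, y = Y/Z into f, then multiply by Z^2.
  monomial 3·x^2·y^0 ↦ 3·X^2·Y^0·Z^0.
  monomial -2·x^1·y^0 ↦ -2·X^1·Y^0·Z^1.
  monomial 2·x^0·y^2 ↦ 2·X^0·Y^2·Z^0.
  monomial -2·x^0·y^1 ↦ -2·X^0·Y^1·Z^1.
  monomial 2·x^0·y^0 ↦ 2·X^0·Y^0·Z^2.
Collecting: F(X, Y, Z) = 3*X**2 - 2*X*Z + 2*Y**2 - 2*Y*Z + 2*Z**2.


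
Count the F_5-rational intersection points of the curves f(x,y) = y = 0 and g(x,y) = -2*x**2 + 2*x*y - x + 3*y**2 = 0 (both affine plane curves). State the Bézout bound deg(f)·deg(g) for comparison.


Common zeros: {(0, 0), (2, 0)}; count = 2; Bézout bound = 2.

deg(f) = 1, deg(g) = 2, so Bézout bound = 2.
Scan x ∈ F_5. For each x, list the y ∈ F_5 with f(x, y) ≡ 0 and those with g(x, y) ≡ 0 (mod 5); the common zeros in that column are the intersection.
  x = 0: f ≡ 0 at y ∈ {0}; g ≡ 0 at y ∈ {0}; common: {0}.
  x = 1: f ≡ 0 at y ∈ {0}; g ≡ 0 at y ∈ {3}; common: ∅.
  x = 2: f ≡ 0 at y ∈ {0}; g ≡ 0 at y ∈ {0, 2}; common: {0}.
  x = 3: f ≡ 0 at y ∈ {0}; g ≡ 0 at y ∈ ∅; common: ∅.
  x = 4: f ≡ 0 at y ∈ {0}; g ≡ 0 at y ∈ {1, 3}; common: ∅.
Collecting: common zeros = {(0, 0), (2, 0)}, so the count is 2.
Comparison with the Bézout bound: 2 ≤ 2 = deg(f)·deg(g), as expected for curves with no common component (the bound is attained).


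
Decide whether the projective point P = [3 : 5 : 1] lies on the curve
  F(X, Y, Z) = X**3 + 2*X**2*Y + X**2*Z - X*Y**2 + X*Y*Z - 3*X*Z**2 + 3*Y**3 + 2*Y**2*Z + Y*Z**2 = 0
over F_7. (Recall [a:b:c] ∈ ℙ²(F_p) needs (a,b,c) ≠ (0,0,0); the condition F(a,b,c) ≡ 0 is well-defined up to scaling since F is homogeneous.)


F(3,5,1) ≡ 4 (mod 7); P is NOT on the curve.

Evaluate F(3, 5, 1) term-by-term (mod 7).
  X**3 ↦ 1·27·1·1 = 27
  2*X**2*Y ↦ 2·9·5·1 = 90
  X**2*Z ↦ 1·9·1·1 = 9
  -X*Y**2 ↦ -1·3·25·1 = -75
  X*Y*Z ↦ 1·3·5·1 = 15
  -3*X*Z**2 ↦ -3·3·1·1 = -9
  3*Y**3 ↦ 3·1·125·1 = 375
  2*Y**2*Z ↦ 2·1·25·1 = 50
  Y*Z**2 ↦ 1·1·5·1 = 5
Sum: F(3, 5, 1) = (27) + (90) + (9) + (-75) + (15) + (-9) + (375) + (50) + (5) = 487.
Reducing mod 7: 487 ≡ 4 (mod 7).
Since F(a, b, c) ≡ 4 ≠ 0 (mod 7), P does NOT lie on the curve.


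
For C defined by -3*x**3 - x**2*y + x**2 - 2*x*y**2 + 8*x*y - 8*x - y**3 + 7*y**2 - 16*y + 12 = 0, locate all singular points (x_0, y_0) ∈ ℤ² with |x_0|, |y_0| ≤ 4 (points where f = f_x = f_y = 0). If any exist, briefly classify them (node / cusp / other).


Singular points: {(0, 2)}; classification: node.

Compute partial derivatives:
  f_x = -9*x**2 - 2*x*y + 2*x - 2*y**2 + 8*y - 8.
  f_y = -x**2 - 4*x*y + 8*x - 3*y**2 + 14*y - 16.
Scan x_0 ∈ {−4, ..., 4}. For each x_0, f_y(x_0, y) is a polynomial in y; find its integer roots y ∈ {−4, ..., 4}, then test f_x and f at those candidates.
  x = -4: f_y(-4, y) = -3*y**2 + 30*y - 64; no integer root y with |y| ≤ 4.
  x = -3: f_y(-3, y) = -3*y**2 + 26*y - 49; no integer root y with |y| ≤ 4.
  x = -2: f_y(-2, y) = -3*y**2 + 22*y - 36; no integer root y with |y| ≤ 4.
  x = -1: f_y(-1, y) = -3*y**2 + 18*y - 25; no integer root y with |y| ≤ 4.
  x = 0: f_y(0, y) = -3*y**2 + 14*y - 16; vanishes at y ∈ {2}. (0, 2): f_x = 0, f = 0 — SINGULAR.
  x = 1: f_y(1, y) = -3*y**2 + 10*y - 9; no integer root y with |y| ≤ 4.
  x = 2: f_y(2, y) = -3*y**2 + 6*y - 4; no integer root y with |y| ≤ 4.
  x = 3: f_y(3, y) = -3*y**2 + 2*y - 1; no integer root y with |y| ≤ 4.
  x = 4: f_y(4, y) = -3*y**2 - 2*y; vanishes at y ∈ {0}. (4, 0): f_x = -144 ≠ 0.
Only singular point on the grid: (0, 2).
Classify: substitute x = 0 + u, y = 2 + v and expand: f = -3*u**3 - u**2*v - u**2 - 2*u*v**2 - v**3 + v**2.
No constant or linear terms (consistent with a singular point). Quadratic part: -u**2 + v**2. Cubic part: -3*u**3 - u**2*v - 2*u*v**2 - v**3.
The quadratic part v**2 - u**2 = (v − u)(v + u) splits into two distinct linear factors, so there are two distinct tangent lines y − 2 = ±(x − 0) — this is a node (ordinary double point).
Classification: node.


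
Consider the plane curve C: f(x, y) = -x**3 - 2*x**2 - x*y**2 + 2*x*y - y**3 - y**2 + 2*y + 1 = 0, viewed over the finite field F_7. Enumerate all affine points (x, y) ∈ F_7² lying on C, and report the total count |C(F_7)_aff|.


Affine F_7-points: {(0, 2), (1, 3), (1, 6), (3, 4), (4, 1), (5, 2), (6, 0)}; count = 7.

For each of the 49 pairs (x, y) ∈ F_7², evaluate f(x, y) mod 7. Record the zeros.
  x = 0: [0↦1, 1↦1, 2↦0, 3↦6, 4↦6, 5↦1, 6↦6]  zeros at y ∈ {2}
  x = 1: [0↦5, 1↦6, 2↦4, 3↦0, 4↦2, 5↦4, 6↦0]  zeros at y ∈ {3, 6}
  x = 2: [0↦6, 1↦1, 2↦5, 3↦5, 4↦2, 5↦4, 6↦5]  zeros at y ∈ ∅
  x = 3: [0↦5, 1↦1, 2↦4, 3↦1, 4↦0, 5↦2, 6↦1]  zeros at y ∈ {4}
  x = 4: [0↦3, 1↦0, 2↦2, 3↦3, 4↦4, 5↦6, 6↦3]  zeros at y ∈ {1}
  x = 5: [0↦1, 1↦6, 2↦0, 3↦5, 4↦1, 5↦3, 6↦5]  zeros at y ∈ {2}
  x = 6: [0↦0, 1↦6, 2↦6, 3↦1, 4↦6, 5↦1, 6↦1]  zeros at y ∈ {0}
Collecting zeros: affine points = {(0, 2), (1, 3), (1, 6), (3, 4), (4, 1), (5, 2), (6, 0)}.
Total count |C(F_7)_aff| = 7.


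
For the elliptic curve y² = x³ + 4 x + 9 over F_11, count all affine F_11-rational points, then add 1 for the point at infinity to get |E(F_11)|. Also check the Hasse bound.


Affine points = {(0, 3), (0, 8), (1, 5), (1, 6), (2, 5), (2, 6), (3, 2), (3, 9), (4, 1), (4, 10), (5, 0), (8, 5), (8, 6), (9, 2), (9, 9), (10, 2), (10, 9)}; affine count = 17; |E(F_11)| = 18.

Discriminant check: Δ ∝ 4a³ + 27b² = 4·4³ + 27·9² = 4·64 + 27·81 ≡ 1 (mod 11). Nonzero ⇒ E is nonsingular.
For each x ∈ F_11, compute rhs = x³ + 4·x + 9 mod 11, then count y ∈ F_11 with y² ≡ rhs.
  x = 0: rhs = 9, matching y values: 3, 8 (2 points).
  x = 1: rhs = 3, matching y values: 5, 6 (2 points).
  x = 2: rhs = 3, matching y values: 5, 6 (2 points).
  x = 3: rhs = 4, matching y values: 2, 9 (2 points).
  x = 4: rhs = 1, matching y values: 1, 10 (2 points).
  x = 5: rhs = 0, matching y values: 0 (1 points).
  x = 6: rhs = 7, matching y values: none (0 points).
  x = 7: rhs = 6, matching y values: none (0 points).
  x = 8: rhs = 3, matching y values: 5, 6 (2 points).
  x = 9: rhs = 4, matching y values: 2, 9 (2 points).
  x = 10: rhs = 4, matching y values: 2, 9 (2 points).
Total affine count: 17.
Full point count |E(F_11)| = 17 + 1 = 18.
Hasse bound: |18 − (11+1)| = |6| = 6 ≤ 2√11 ≈ 6.6332 ✓.


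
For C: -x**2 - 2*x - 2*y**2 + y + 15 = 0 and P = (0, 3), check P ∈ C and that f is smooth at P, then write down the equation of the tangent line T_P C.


Tangent line at P: -2*x - 11*y + 33 = 0.

Step 1: f(0, 3) = 0, so P lies on C.
Step 2: partial derivatives
  f_x(x, y) = -2*x - 2, f_y(x, y) = 1 - 4*y.
  f_x(P) = -2, f_y(P) = -11 (gradient nonzero, so P is smooth).
Step 3: tangent line at P: -2·(x − 0) + -11·(y − 3) = 0.
Expanding: -2*x - 11*y + 33 = 0.


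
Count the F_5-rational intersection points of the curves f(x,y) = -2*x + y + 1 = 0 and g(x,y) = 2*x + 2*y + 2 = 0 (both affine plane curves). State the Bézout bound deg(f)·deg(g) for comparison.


Common zeros: {(0, 4)}; count = 1; Bézout bound = 1.

deg(f) = 1, deg(g) = 1, so Bézout bound = 1.
Scan x ∈ F_5. For each x, list the y ∈ F_5 with f(x, y) ≡ 0 and those with g(x, y) ≡ 0 (mod 5); the common zeros in that column are the intersection.
  x = 0: f ≡ 0 at y ∈ {4}; g ≡ 0 at y ∈ {4}; common: {4}.
  x = 1: f ≡ 0 at y ∈ {1}; g ≡ 0 at y ∈ {3}; common: ∅.
  x = 2: f ≡ 0 at y ∈ {3}; g ≡ 0 at y ∈ {2}; common: ∅.
  x = 3: f ≡ 0 at y ∈ {0}; g ≡ 0 at y ∈ {1}; common: ∅.
  x = 4: f ≡ 0 at y ∈ {2}; g ≡ 0 at y ∈ {0}; common: ∅.
Collecting: common zeros = {(0, 4)}, so the count is 1.
Comparison with the Bézout bound: 1 ≤ 1 = deg(f)·deg(g), as expected for curves with no common component (the bound is attained).


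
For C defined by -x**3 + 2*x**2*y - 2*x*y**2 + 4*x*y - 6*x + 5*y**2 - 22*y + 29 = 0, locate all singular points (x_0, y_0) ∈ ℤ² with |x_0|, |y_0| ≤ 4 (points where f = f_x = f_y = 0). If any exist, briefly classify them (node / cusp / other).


Singular points: {(2, 3)}; classification: cusp.

Compute partial derivatives:
  f_x = -3*x**2 + 4*x*y - 2*y**2 + 4*y - 6.
  f_y = 2*x**2 - 4*x*y + 4*x + 10*y - 22.
Scan x_0 ∈ {−4, ..., 4}. For each x_0, f_y(x_0, y) is a polynomial in y; find its integer roots y ∈ {−4, ..., 4}, then test f_x and f at those candidates.
  x = -4: f_y(-4, y) = 26*y - 6; no integer root y with |y| ≤ 4.
  x = -3: f_y(-3, y) = 22*y - 16; no integer root y with |y| ≤ 4.
  x = -2: f_y(-2, y) = 18*y - 22; no integer root y with |y| ≤ 4.
  x = -1: f_y(-1, y) = 14*y - 24; no integer root y with |y| ≤ 4.
  x = 0: f_y(0, y) = 10*y - 22; no integer root y with |y| ≤ 4.
  x = 1: f_y(1, y) = 6*y - 16; no integer root y with |y| ≤ 4.
  x = 2: f_y(2, y) = 2*y - 6; vanishes at y ∈ {3}. (2, 3): f_x = 0, f = 0 — SINGULAR.
  x = 3: f_y(3, y) = 8 - 2*y; vanishes at y ∈ {4}. (3, 4): f_x = -1 ≠ 0.
  x = 4: f_y(4, y) = 26 - 6*y; no integer root y with |y| ≤ 4.
Only singular point on the grid: (2, 3).
Classify: substitute x = 2 + u, y = 3 + v and expand: f = -u**3 + 2*u**2*v - 2*u*v**2 + v**2.
No constant or linear terms (consistent with a singular point). Quadratic part: v**2. Cubic part: -u**3 + 2*u**2*v - 2*u*v**2.
The quadratic part v**2 is a perfect square, so there is a single (double) tangent line v = 0, i.e. y = 3. Restricting the cubic part to that line (v = 0) leaves -u**3 ≠ 0, so f is not divisible by v and the branch is v² ≈ u**3 to lowest order — this is a cusp.
Classification: cusp.


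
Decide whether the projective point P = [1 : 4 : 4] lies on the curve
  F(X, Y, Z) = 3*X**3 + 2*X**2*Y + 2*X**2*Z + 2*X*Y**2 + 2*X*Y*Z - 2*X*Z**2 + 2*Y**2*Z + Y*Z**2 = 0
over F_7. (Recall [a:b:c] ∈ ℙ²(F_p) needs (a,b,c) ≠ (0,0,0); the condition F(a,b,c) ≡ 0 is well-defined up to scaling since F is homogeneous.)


F(1,4,4) ≡ 5 (mod 7); P is NOT on the curve.

Evaluate F(1, 4, 4) term-by-term (mod 7).
  3*X**3 ↦ 3·1·1·1 = 3
  2*X**2*Y ↦ 2·1·4·1 = 8
  2*X**2*Z ↦ 2·1·1·4 = 8
  2*X*Y**2 ↦ 2·1·16·1 = 32
  2*X*Y*Z ↦ 2·1·4·4 = 32
  -2*X*Z**2 ↦ -2·1·1·16 = -32
  2*Y**2*Z ↦ 2·1·16·4 = 128
  Y*Z**2 ↦ 1·1·4·16 = 64
Sum: F(1, 4, 4) = (3) + (8) + (8) + (32) + (32) + (-32) + (128) + (64) = 243.
Reducing mod 7: 243 ≡ 5 (mod 7).
Since F(a, b, c) ≡ 5 ≠ 0 (mod 7), P does NOT lie on the curve.


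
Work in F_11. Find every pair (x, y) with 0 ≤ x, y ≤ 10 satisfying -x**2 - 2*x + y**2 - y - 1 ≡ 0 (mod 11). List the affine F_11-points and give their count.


Affine F_11-points: {(0, 4), (0, 8), (2, 5), (2, 7), (7, 5), (7, 7), (9, 4), (9, 8), (10, 0), (10, 1)}; count = 10.

For each of the 121 pairs (x, y) ∈ F_11², evaluate f(x, y) mod 11. Record the zeros.
  x = 0: [0↦10, 1↦10, 2↦1, 3↦5, 4↦0, 5↦8, 6↦7, 7↦8, 8↦0, 9↦5, 10↦1]  zeros at y ∈ {4, 8}
  x = 1: [0↦7, 1↦7, 2↦9, 3↦2, 4↦8, 5↦5, 6↦4, 7↦5, 8↦8, 9↦2, 10↦9]  zeros at y ∈ ∅
  x = 2: [0↦2, 1↦2, 2↦4, 3↦8, 4↦3, 5↦0, 6↦10, 7↦0, 8↦3, 9↦8, 10↦4]  zeros at y ∈ {5, 7}
  x = 3: [0↦6, 1↦6, 2↦8, 3↦1, 4↦7, 5↦4, 6↦3, 7↦4, 8↦7, 9↦1, 10↦8]  zeros at y ∈ ∅
  x = 4: [0↦8, 1↦8, 2↦10, 3↦3, 4↦9, 5↦6, 6↦5, 7↦6, 8↦9, 9↦3, 10↦10]  zeros at y ∈ ∅
  x = 5: [0↦8, 1↦8, 2↦10, 3↦3, 4↦9, 5↦6, 6↦5, 7↦6, 8↦9, 9↦3, 10↦10]  zeros at y ∈ ∅
  x = 6: [0↦6, 1↦6, 2↦8, 3↦1, 4↦7, 5↦4, 6↦3, 7↦4, 8↦7, 9↦1, 10↦8]  zeros at y ∈ ∅
  x = 7: [0↦2, 1↦2, 2↦4, 3↦8, 4↦3, 5↦0, 6↦10, 7↦0, 8↦3, 9↦8, 10↦4]  zeros at y ∈ {5, 7}
  x = 8: [0↦7, 1↦7, 2↦9, 3↦2, 4↦8, 5↦5, 6↦4, 7↦5, 8↦8, 9↦2, 10↦9]  zeros at y ∈ ∅
  x = 9: [0↦10, 1↦10, 2↦1, 3↦5, 4↦0, 5↦8, 6↦7, 7↦8, 8↦0, 9↦5, 10↦1]  zeros at y ∈ {4, 8}
  x = 10: [0↦0, 1↦0, 2↦2, 3↦6, 4↦1, 5↦9, 6↦8, 7↦9, 8↦1, 9↦6, 10↦2]  zeros at y ∈ {0, 1}
Collecting zeros: affine points = {(0, 4), (0, 8), (2, 5), (2, 7), (7, 5), (7, 7), (9, 4), (9, 8), (10, 0), (10, 1)}.
Total count |C(F_11)_aff| = 10.


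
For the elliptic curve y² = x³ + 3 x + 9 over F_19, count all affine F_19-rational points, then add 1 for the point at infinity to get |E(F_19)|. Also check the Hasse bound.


Affine points = {(0, 3), (0, 16), (2, 2), (2, 17), (3, 8), (3, 11), (4, 3), (4, 16), (5, 4), (5, 15), (9, 9), (9, 10), (11, 9), (11, 10), (12, 5), (12, 14), (15, 3), (15, 16), (16, 7), (16, 12), (18, 9), (18, 10)}; affine count = 22; |E(F_19)| = 23.

Discriminant check: Δ ∝ 4a³ + 27b² = 4·3³ + 27·9² = 4·27 + 27·81 ≡ 15 (mod 19). Nonzero ⇒ E is nonsingular.
For each x ∈ F_19, compute rhs = x³ + 3·x + 9 mod 19, then count y ∈ F_19 with y² ≡ rhs.
  x = 0: rhs = 9, matching y values: 3, 16 (2 points).
  x = 1: rhs = 13, matching y values: none (0 points).
  x = 2: rhs = 4, matching y values: 2, 17 (2 points).
  x = 3: rhs = 7, matching y values: 8, 11 (2 points).
  x = 4: rhs = 9, matching y values: 3, 16 (2 points).
  x = 5: rhs = 16, matching y values: 4, 15 (2 points).
  x = 6: rhs = 15, matching y values: none (0 points).
  x = 7: rhs = 12, matching y values: none (0 points).
  x = 8: rhs = 13, matching y values: none (0 points).
  x = 9: rhs = 5, matching y values: 9, 10 (2 points).
  x = 10: rhs = 13, matching y values: none (0 points).
  x = 11: rhs = 5, matching y values: 9, 10 (2 points).
  x = 12: rhs = 6, matching y values: 5, 14 (2 points).
  x = 13: rhs = 3, matching y values: none (0 points).
  x = 14: rhs = 2, matching y values: none (0 points).
  x = 15: rhs = 9, matching y values: 3, 16 (2 points).
  x = 16: rhs = 11, matching y values: 7, 12 (2 points).
  x = 17: rhs = 14, matching y values: none (0 points).
  x = 18: rhs = 5, matching y values: 9, 10 (2 points).
Total affine count: 22.
Full point count |E(F_19)| = 22 + 1 = 23.
Hasse bound: |23 − (19+1)| = |3| = 3 ≤ 2√19 ≈ 8.7178 ✓.


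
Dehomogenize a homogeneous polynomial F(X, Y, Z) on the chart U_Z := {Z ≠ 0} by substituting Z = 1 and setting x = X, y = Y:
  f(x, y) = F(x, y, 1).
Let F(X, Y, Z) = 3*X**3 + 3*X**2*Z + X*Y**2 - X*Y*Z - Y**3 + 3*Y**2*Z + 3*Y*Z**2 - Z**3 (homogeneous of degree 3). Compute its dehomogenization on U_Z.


f(x, y) = 3*x**3 + 3*x**2 + x*y**2 - x*y - y**3 + 3*y**2 + 3*y - 1

On U_Z we set Z = 1. Each monomial c·X^i·Y^j·Z^k in F becomes c·x^i·y^j·1^k = c·x^i·y^j.
Substituting Z = 1: F(X, Y, 1) = 3*x**3 + 3*x**2 + x*y**2 - x*y - y**3 + 3*y**2 + 3*y - 1.
Note: deg(f) ≤ deg(F) = 3; strict inequality happens when F is divisible by Z (lost terms).


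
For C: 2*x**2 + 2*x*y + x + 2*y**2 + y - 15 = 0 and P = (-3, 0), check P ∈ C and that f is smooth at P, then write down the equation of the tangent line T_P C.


Tangent line at P: -11*x - 5*y - 33 = 0.

Step 1: f(-3, 0) = 0, so P lies on C.
Step 2: partial derivatives
  f_x(x, y) = 4*x + 2*y + 1, f_y(x, y) = 2*x + 4*y + 1.
  f_x(P) = -11, f_y(P) = -5 (gradient nonzero, so P is smooth).
Step 3: tangent line at P: -11·(x − -3) + -5·(y − 0) = 0.
Expanding: -11*x - 5*y - 33 = 0.


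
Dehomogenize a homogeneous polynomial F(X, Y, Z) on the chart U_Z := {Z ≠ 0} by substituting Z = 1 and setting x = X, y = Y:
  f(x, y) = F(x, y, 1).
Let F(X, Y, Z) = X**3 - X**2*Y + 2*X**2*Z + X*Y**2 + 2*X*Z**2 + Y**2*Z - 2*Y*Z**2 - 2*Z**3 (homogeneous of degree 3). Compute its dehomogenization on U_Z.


f(x, y) = x**3 - x**2*y + 2*x**2 + x*y**2 + 2*x + y**2 - 2*y - 2

On U_Z we set Z = 1. Each monomial c·X^i·Y^j·Z^k in F becomes c·x^i·y^j·1^k = c·x^i·y^j.
Substituting Z = 1: F(X, Y, 1) = x**3 - x**2*y + 2*x**2 + x*y**2 + 2*x + y**2 - 2*y - 2.
Note: deg(f) ≤ deg(F) = 3; strict inequality happens when F is divisible by Z (lost terms).


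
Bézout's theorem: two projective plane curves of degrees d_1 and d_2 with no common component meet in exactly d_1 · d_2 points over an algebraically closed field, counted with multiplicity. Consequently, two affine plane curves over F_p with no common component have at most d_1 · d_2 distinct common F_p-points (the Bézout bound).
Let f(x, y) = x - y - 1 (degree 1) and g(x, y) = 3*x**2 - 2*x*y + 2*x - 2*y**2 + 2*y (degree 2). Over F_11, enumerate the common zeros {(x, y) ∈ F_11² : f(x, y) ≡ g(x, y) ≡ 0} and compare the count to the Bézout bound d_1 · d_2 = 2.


Common zeros: ∅; count = 0; Bézout bound = 2.

deg(f) = 1, deg(g) = 2, so Bézout bound = 2.
Scan x ∈ F_11. For each x, list the y ∈ F_11 with f(x, y) ≡ 0 and those with g(x, y) ≡ 0 (mod 11); the common zeros in that column are the intersection.
  x = 0: f ≡ 0 at y ∈ {10}; g ≡ 0 at y ∈ {0, 1}; common: ∅.
  x = 1: f ≡ 0 at y ∈ {0}; g ≡ 0 at y ∈ ∅; common: ∅.
  x = 2: f ≡ 0 at y ∈ {1}; g ≡ 0 at y ∈ {5}; common: ∅.
  x = 3: f ≡ 0 at y ∈ {2}; g ≡ 0 at y ∈ {0, 9}; common: ∅.
  x = 4: f ≡ 0 at y ∈ {3}; g ≡ 0 at y ∈ {4}; common: ∅.
  x = 5: f ≡ 0 at y ∈ {4}; g ≡ 0 at y ∈ ∅; common: ∅.
  x = 6: f ≡ 0 at y ∈ {5}; g ≡ 0 at y ∈ {8, 9}; common: ∅.
  x = 7: f ≡ 0 at y ∈ {6}; g ≡ 0 at y ∈ ∅; common: ∅.
  x = 8: f ≡ 0 at y ∈ {7}; g ≡ 0 at y ∈ {5, 10}; common: ∅.
  x = 9: f ≡ 0 at y ∈ {8}; g ≡ 0 at y ∈ {4, 10}; common: ∅.
  x = 10: f ≡ 0 at y ∈ {9}; g ≡ 0 at y ∈ ∅; common: ∅.
Collecting: common zeros = ∅, so the count is 0.
Comparison with the Bézout bound: 0 ≤ 2 = deg(f)·deg(g), as expected for curves with no common component (the affine F_11-count falls short of the bound because intersections may lie at infinity, over extension fields, or carry multiplicity).


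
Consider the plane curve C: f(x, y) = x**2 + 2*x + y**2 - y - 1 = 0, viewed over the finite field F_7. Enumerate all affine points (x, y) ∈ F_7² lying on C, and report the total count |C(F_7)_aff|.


Affine F_7-points: {(1, 4), (2, 0), (2, 1), (3, 0), (3, 1), (4, 4), (6, 2), (6, 6)}; count = 8.

For each of the 49 pairs (x, y) ∈ F_7², evaluate f(x, y) mod 7. Record the zeros.
  x = 0: [0↦6, 1↦6, 2↦1, 3↦5, 4↦4, 5↦5, 6↦1]  zeros at y ∈ ∅
  x = 1: [0↦2, 1↦2, 2↦4, 3↦1, 4↦0, 5↦1, 6↦4]  zeros at y ∈ {4}
  x = 2: [0↦0, 1↦0, 2↦2, 3↦6, 4↦5, 5↦6, 6↦2]  zeros at y ∈ {0, 1}
  x = 3: [0↦0, 1↦0, 2↦2, 3↦6, 4↦5, 5↦6, 6↦2]  zeros at y ∈ {0, 1}
  x = 4: [0↦2, 1↦2, 2↦4, 3↦1, 4↦0, 5↦1, 6↦4]  zeros at y ∈ {4}
  x = 5: [0↦6, 1↦6, 2↦1, 3↦5, 4↦4, 5↦5, 6↦1]  zeros at y ∈ ∅
  x = 6: [0↦5, 1↦5, 2↦0, 3↦4, 4↦3, 5↦4, 6↦0]  zeros at y ∈ {2, 6}
Collecting zeros: affine points = {(1, 4), (2, 0), (2, 1), (3, 0), (3, 1), (4, 4), (6, 2), (6, 6)}.
Total count |C(F_7)_aff| = 8.


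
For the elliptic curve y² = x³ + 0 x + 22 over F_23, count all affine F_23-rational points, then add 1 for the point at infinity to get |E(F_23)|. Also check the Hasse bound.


Affine points = {(1, 0), (3, 7), (3, 16), (5, 3), (5, 20), (6, 10), (6, 13), (12, 5), (12, 18), (14, 11), (14, 12), (15, 4), (15, 19), (16, 1), (16, 22), (17, 6), (17, 17), (18, 9), (18, 14), (19, 2), (19, 21), (20, 8), (20, 15)}; affine count = 23; |E(F_23)| = 24.

Discriminant check: Δ ∝ 4a³ + 27b² = 4·0³ + 27·22² = 4·0 + 27·484 ≡ 4 (mod 23). Nonzero ⇒ E is nonsingular.
For each x ∈ F_23, compute rhs = x³ + 0·x + 22 mod 23, then count y ∈ F_23 with y² ≡ rhs.
  x = 0: rhs = 22, matching y values: none (0 points).
  x = 1: rhs = 0, matching y values: 0 (1 points).
  x = 2: rhs = 7, matching y values: none (0 points).
  x = 3: rhs = 3, matching y values: 7, 16 (2 points).
  x = 4: rhs = 17, matching y values: none (0 points).
  x = 5: rhs = 9, matching y values: 3, 20 (2 points).
  x = 6: rhs = 8, matching y values: 10, 13 (2 points).
  x = 7: rhs = 20, matching y values: none (0 points).
  x = 8: rhs = 5, matching y values: none (0 points).
  x = 9: rhs = 15, matching y values: none (0 points).
  x = 10: rhs = 10, matching y values: none (0 points).
  x = 11: rhs = 19, matching y values: none (0 points).
  x = 12: rhs = 2, matching y values: 5, 18 (2 points).
  x = 13: rhs = 11, matching y values: none (0 points).
  x = 14: rhs = 6, matching y values: 11, 12 (2 points).
  x = 15: rhs = 16, matching y values: 4, 19 (2 points).
  x = 16: rhs = 1, matching y values: 1, 22 (2 points).
  x = 17: rhs = 13, matching y values: 6, 17 (2 points).
  x = 18: rhs = 12, matching y values: 9, 14 (2 points).
  x = 19: rhs = 4, matching y values: 2, 21 (2 points).
  x = 20: rhs = 18, matching y values: 8, 15 (2 points).
  x = 21: rhs = 14, matching y values: none (0 points).
  x = 22: rhs = 21, matching y values: none (0 points).
Total affine count: 23.
Full point count |E(F_23)| = 23 + 1 = 24.
Hasse bound: |24 − (23+1)| = |0| = 0 ≤ 2√23 ≈ 9.5917 ✓.


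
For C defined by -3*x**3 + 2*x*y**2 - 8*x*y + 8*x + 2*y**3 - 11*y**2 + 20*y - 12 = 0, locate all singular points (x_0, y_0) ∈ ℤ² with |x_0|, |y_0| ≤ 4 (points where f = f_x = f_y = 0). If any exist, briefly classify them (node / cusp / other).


Singular points: {(0, 2)}; classification: cusp.

Compute partial derivatives:
  f_x = -9*x**2 + 2*y**2 - 8*y + 8.
  f_y = 4*x*y - 8*x + 6*y**2 - 22*y + 20.
Scan x_0 ∈ {−4, ..., 4}. For each x_0, f_y(x_0, y) is a polynomial in y; find its integer roots y ∈ {−4, ..., 4}, then test f_x and f at those candidates.
  x = -4: f_y(-4, y) = 6*y**2 - 38*y + 52; vanishes at y ∈ {2}. (-4, 2): f_x = -144 ≠ 0.
  x = -3: f_y(-3, y) = 6*y**2 - 34*y + 44; vanishes at y ∈ {2}. (-3, 2): f_x = -81 ≠ 0.
  x = -2: f_y(-2, y) = 6*y**2 - 30*y + 36; vanishes at y ∈ {2, 3}. (-2, 2): f_x = -36 ≠ 0; (-2, 3): f_x = -34 ≠ 0.
  x = -1: f_y(-1, y) = 6*y**2 - 26*y + 28; vanishes at y ∈ {2}. (-1, 2): f_x = -9 ≠ 0.
  x = 0: f_y(0, y) = 6*y**2 - 22*y + 20; vanishes at y ∈ {2}. (0, 2): f_x = 0, f = 0 — SINGULAR.
  x = 1: f_y(1, y) = 6*y**2 - 18*y + 12; vanishes at y ∈ {1, 2}. (1, 1): f_x = -7 ≠ 0; (1, 2): f_x = -9 ≠ 0.
  x = 2: f_y(2, y) = 6*y**2 - 14*y + 4; vanishes at y ∈ {2}. (2, 2): f_x = -36 ≠ 0.
  x = 3: f_y(3, y) = 6*y**2 - 10*y - 4; vanishes at y ∈ {2}. (3, 2): f_x = -81 ≠ 0.
  x = 4: f_y(4, y) = 6*y**2 - 6*y - 12; vanishes at y ∈ {-1, 2}. (4, -1): f_x = -126 ≠ 0; (4, 2): f_x = -144 ≠ 0.
Only singular point on the grid: (0, 2).
Classify: substitute x = 0 + u, y = 2 + v and expand: f = -3*u**3 + 2*u*v**2 + 2*v**3 + v**2.
No constant or linear terms (consistent with a singular point). Quadratic part: v**2. Cubic part: -3*u**3 + 2*u*v**2 + 2*v**3.
The quadratic part v**2 is a perfect square, so there is a single (double) tangent line v = 0, i.e. y = 2. Restricting the cubic part to that line (v = 0) leaves -3*u**3 ≠ 0, so f is not divisible by v and the branch is v² ≈ 3*u**3 to lowest order — this is a cusp.
Classification: cusp.


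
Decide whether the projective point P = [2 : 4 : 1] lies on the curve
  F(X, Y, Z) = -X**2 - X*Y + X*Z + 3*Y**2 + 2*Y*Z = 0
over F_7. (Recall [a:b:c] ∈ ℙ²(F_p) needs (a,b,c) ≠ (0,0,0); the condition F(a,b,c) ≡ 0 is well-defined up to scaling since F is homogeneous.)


F(2,4,1) ≡ 4 (mod 7); P is NOT on the curve.

Evaluate F(2, 4, 1) term-by-term (mod 7).
  -X**2 ↦ -1·4·1·1 = -4
  -X*Y ↦ -1·2·4·1 = -8
  X*Z ↦ 1·2·1·1 = 2
  3*Y**2 ↦ 3·1·16·1 = 48
  2*Y*Z ↦ 2·1·4·1 = 8
Sum: F(2, 4, 1) = (-4) + (-8) + (2) + (48) + (8) = 46.
Reducing mod 7: 46 ≡ 4 (mod 7).
Since F(a, b, c) ≡ 4 ≠ 0 (mod 7), P does NOT lie on the curve.


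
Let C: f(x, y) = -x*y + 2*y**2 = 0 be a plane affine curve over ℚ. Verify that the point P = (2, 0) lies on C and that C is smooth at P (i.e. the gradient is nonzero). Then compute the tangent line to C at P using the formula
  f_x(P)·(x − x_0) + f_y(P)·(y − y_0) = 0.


Tangent line at P: -2*y = 0.

Step 1: f(2, 0) = 0, so P lies on C.
Step 2: partial derivatives
  f_x(x, y) = -y, f_y(x, y) = -x + 4*y.
  f_x(P) = 0, f_y(P) = -2 (gradient nonzero, so P is smooth).
Step 3: tangent line at P: 0·(x − 2) + -2·(y − 0) = 0.
Expanding: -2*y = 0.


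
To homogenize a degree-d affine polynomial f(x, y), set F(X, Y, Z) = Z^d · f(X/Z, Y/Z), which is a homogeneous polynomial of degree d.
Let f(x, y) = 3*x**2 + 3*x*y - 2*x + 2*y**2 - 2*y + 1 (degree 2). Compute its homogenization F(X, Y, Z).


F(X, Y, Z) = 3*X**2 + 3*X*Y - 2*X*Z + 2*Y**2 - 2*Y*Z + Z**2

deg(f) = 2.
Substitute x = X/Z, y = Y/Z into f, then multiply by Z^2.
  monomial 3·x^2·y^0 ↦ 3·X^2·Y^0·Z^0.
  monomial 3·x^1·y^1 ↦ 3·X^1·Y^1·Z^0.
  monomial -2·x^1·y^0 ↦ -2·X^1·Y^0·Z^1.
  monomial 2·x^0·y^2 ↦ 2·X^0·Y^2·Z^0.
  monomial -2·x^0·y^1 ↦ -2·X^0·Y^1·Z^1.
  monomial 1·x^0·y^0 ↦ 1·X^0·Y^0·Z^2.
Collecting: F(X, Y, Z) = 3*X**2 + 3*X*Y - 2*X*Z + 2*Y**2 - 2*Y*Z + Z**2.


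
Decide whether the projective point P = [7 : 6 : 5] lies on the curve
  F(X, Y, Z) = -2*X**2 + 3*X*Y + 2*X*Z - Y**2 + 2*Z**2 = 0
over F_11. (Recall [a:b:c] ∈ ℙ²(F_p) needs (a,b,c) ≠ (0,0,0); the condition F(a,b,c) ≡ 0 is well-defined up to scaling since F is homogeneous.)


F(7,6,5) ≡ 2 (mod 11); P is NOT on the curve.

Evaluate F(7, 6, 5) term-by-term (mod 11).
  -2*X**2 ↦ -2·49·1·1 = -98
  3*X*Y ↦ 3·7·6·1 = 126
  2*X*Z ↦ 2·7·1·5 = 70
  -Y**2 ↦ -1·1·36·1 = -36
  2*Z**2 ↦ 2·1·1·25 = 50
Sum: F(7, 6, 5) = (-98) + (126) + (70) + (-36) + (50) = 112.
Reducing mod 11: 112 ≡ 2 (mod 11).
Since F(a, b, c) ≡ 2 ≠ 0 (mod 11), P does NOT lie on the curve.


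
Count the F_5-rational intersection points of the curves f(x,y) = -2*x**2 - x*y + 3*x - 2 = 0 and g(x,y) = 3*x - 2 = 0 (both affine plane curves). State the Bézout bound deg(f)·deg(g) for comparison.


Common zeros: {(4, 2)}; count = 1; Bézout bound = 2.

deg(f) = 2, deg(g) = 1, so Bézout bound = 2.
Scan x ∈ F_5. For each x, list the y ∈ F_5 with f(x, y) ≡ 0 and those with g(x, y) ≡ 0 (mod 5); the common zeros in that column are the intersection.
  x = 0: f ≡ 0 at y ∈ ∅; g ≡ 0 at y ∈ ∅; common: ∅.
  x = 1: f ≡ 0 at y ∈ {4}; g ≡ 0 at y ∈ ∅; common: ∅.
  x = 2: f ≡ 0 at y ∈ {3}; g ≡ 0 at y ∈ ∅; common: ∅.
  x = 3: f ≡ 0 at y ∈ {3}; g ≡ 0 at y ∈ ∅; common: ∅.
  x = 4: f ≡ 0 at y ∈ {2}; g ≡ 0 at y ∈ {0, 1, 2, 3, 4}; common: {2}.
Collecting: common zeros = {(4, 2)}, so the count is 1.
Comparison with the Bézout bound: 1 ≤ 2 = deg(f)·deg(g), as expected for curves with no common component (the affine F_5-count falls short of the bound because intersections may lie at infinity, over extension fields, or carry multiplicity).


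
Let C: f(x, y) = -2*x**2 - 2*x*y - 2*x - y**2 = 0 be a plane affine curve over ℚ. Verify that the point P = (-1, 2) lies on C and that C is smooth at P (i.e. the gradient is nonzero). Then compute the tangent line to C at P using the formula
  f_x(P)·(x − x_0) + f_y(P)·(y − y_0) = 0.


Tangent line at P: -2*x - 2*y + 2 = 0.

Step 1: f(-1, 2) = 0, so P lies on C.
Step 2: partial derivatives
  f_x(x, y) = -4*x - 2*y - 2, f_y(x, y) = -2*x - 2*y.
  f_x(P) = -2, f_y(P) = -2 (gradient nonzero, so P is smooth).
Step 3: tangent line at P: -2·(x − -1) + -2·(y − 2) = 0.
Expanding: -2*x - 2*y + 2 = 0.


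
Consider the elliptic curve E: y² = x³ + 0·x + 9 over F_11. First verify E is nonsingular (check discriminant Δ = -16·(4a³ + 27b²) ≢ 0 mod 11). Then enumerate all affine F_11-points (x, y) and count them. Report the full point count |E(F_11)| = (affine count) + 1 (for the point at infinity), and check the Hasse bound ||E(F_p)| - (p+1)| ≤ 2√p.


Affine points = {(0, 3), (0, 8), (3, 5), (3, 6), (6, 4), (6, 7), (7, 0), (8, 2), (8, 9), (9, 1), (9, 10)}; affine count = 11; |E(F_11)| = 12.

Discriminant check: Δ ∝ 4a³ + 27b² = 4·0³ + 27·9² = 4·0 + 27·81 ≡ 9 (mod 11). Nonzero ⇒ E is nonsingular.
For each x ∈ F_11, compute rhs = x³ + 0·x + 9 mod 11, then count y ∈ F_11 with y² ≡ rhs.
  x = 0: rhs = 9, matching y values: 3, 8 (2 points).
  x = 1: rhs = 10, matching y values: none (0 points).
  x = 2: rhs = 6, matching y values: none (0 points).
  x = 3: rhs = 3, matching y values: 5, 6 (2 points).
  x = 4: rhs = 7, matching y values: none (0 points).
  x = 5: rhs = 2, matching y values: none (0 points).
  x = 6: rhs = 5, matching y values: 4, 7 (2 points).
  x = 7: rhs = 0, matching y values: 0 (1 points).
  x = 8: rhs = 4, matching y values: 2, 9 (2 points).
  x = 9: rhs = 1, matching y values: 1, 10 (2 points).
  x = 10: rhs = 8, matching y values: none (0 points).
Total affine count: 11.
Full point count |E(F_11)| = 11 + 1 = 12.
Hasse bound: |12 − (11+1)| = |0| = 0 ≤ 2√11 ≈ 6.6332 ✓.


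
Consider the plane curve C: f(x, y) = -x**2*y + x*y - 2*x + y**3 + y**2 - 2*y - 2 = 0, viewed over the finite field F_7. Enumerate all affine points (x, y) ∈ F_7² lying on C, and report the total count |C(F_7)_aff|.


Affine F_7-points: {(0, 3), (0, 4), (0, 6), (3, 1), (3, 6), (4, 4), (4, 5), (5, 3), (5, 5), (6, 0)}; count = 10.

For each of the 49 pairs (x, y) ∈ F_7², evaluate f(x, y) mod 7. Record the zeros.
  x = 0: [0↦5, 1↦5, 2↦6, 3↦0, 4↦0, 5↦5, 6↦0]  zeros at y ∈ {3, 4, 6}
  x = 1: [0↦3, 1↦3, 2↦4, 3↦5, 4↦5, 5↦3, 6↦5]  zeros at y ∈ ∅
  x = 2: [0↦1, 1↦6, 2↦5, 3↦4, 4↦2, 5↦5, 6↦5]  zeros at y ∈ ∅
  x = 3: [0↦6, 1↦0, 2↦2, 3↦4, 4↦5, 5↦4, 6↦0]  zeros at y ∈ {1, 6}
  x = 4: [0↦4, 1↦6, 2↦2, 3↦5, 4↦0, 5↦0, 6↦4]  zeros at y ∈ {4, 5}
  x = 5: [0↦2, 1↦3, 2↦5, 3↦0, 4↦1, 5↦0, 6↦3]  zeros at y ∈ {3, 5}
  x = 6: [0↦0, 1↦5, 2↦4, 3↦3, 4↦1, 5↦4, 6↦4]  zeros at y ∈ {0}
Collecting zeros: affine points = {(0, 3), (0, 4), (0, 6), (3, 1), (3, 6), (4, 4), (4, 5), (5, 3), (5, 5), (6, 0)}.
Total count |C(F_7)_aff| = 10.


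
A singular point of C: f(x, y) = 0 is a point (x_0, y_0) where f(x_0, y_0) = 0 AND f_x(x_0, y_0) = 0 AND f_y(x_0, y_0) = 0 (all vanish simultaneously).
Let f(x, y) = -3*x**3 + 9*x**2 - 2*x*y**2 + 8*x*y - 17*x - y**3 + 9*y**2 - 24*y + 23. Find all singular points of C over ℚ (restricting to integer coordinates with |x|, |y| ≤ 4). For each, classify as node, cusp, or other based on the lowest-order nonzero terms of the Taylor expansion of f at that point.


Singular points: {(1, 2)}; classification: cusp.

Compute partial derivatives:
  f_x = -9*x**2 + 18*x - 2*y**2 + 8*y - 17.
  f_y = -4*x*y + 8*x - 3*y**2 + 18*y - 24.
Scan x_0 ∈ {−4, ..., 4}. For each x_0, f_y(x_0, y) is a polynomial in y; find its integer roots y ∈ {−4, ..., 4}, then test f_x and f at those candidates.
  x = -4: f_y(-4, y) = -3*y**2 + 34*y - 56; vanishes at y ∈ {2}. (-4, 2): f_x = -225 ≠ 0.
  x = -3: f_y(-3, y) = -3*y**2 + 30*y - 48; vanishes at y ∈ {2}. (-3, 2): f_x = -144 ≠ 0.
  x = -2: f_y(-2, y) = -3*y**2 + 26*y - 40; vanishes at y ∈ {2}. (-2, 2): f_x = -81 ≠ 0.
  x = -1: f_y(-1, y) = -3*y**2 + 22*y - 32; vanishes at y ∈ {2}. (-1, 2): f_x = -36 ≠ 0.
  x = 0: f_y(0, y) = -3*y**2 + 18*y - 24; vanishes at y ∈ {2, 4}. (0, 2): f_x = -9 ≠ 0; (0, 4): f_x = -17 ≠ 0.
  x = 1: f_y(1, y) = -3*y**2 + 14*y - 16; vanishes at y ∈ {2}. (1, 2): f_x = 0, f = 0 — SINGULAR.
  x = 2: f_y(2, y) = -3*y**2 + 10*y - 8; vanishes at y ∈ {2}. (2, 2): f_x = -9 ≠ 0.
  x = 3: f_y(3, y) = -3*y**2 + 6*y; vanishes at y ∈ {0, 2}. (3, 0): f_x = -44 ≠ 0; (3, 2): f_x = -36 ≠ 0.
  x = 4: f_y(4, y) = -3*y**2 + 2*y + 8; vanishes at y ∈ {2}. (4, 2): f_x = -81 ≠ 0.
Only singular point on the grid: (1, 2).
Classify: substitute x = 1 + u, y = 2 + v and expand: f = -3*u**3 - 2*u*v**2 - v**3 + v**2.
No constant or linear terms (consistent with a singular point). Quadratic part: v**2. Cubic part: -3*u**3 - 2*u*v**2 - v**3.
The quadratic part v**2 is a perfect square, so there is a single (double) tangent line v = 0, i.e. y = 2. Restricting the cubic part to that line (v = 0) leaves -3*u**3 ≠ 0, so f is not divisible by v and the branch is v² ≈ 3*u**3 to lowest order — this is a cusp.
Classification: cusp.


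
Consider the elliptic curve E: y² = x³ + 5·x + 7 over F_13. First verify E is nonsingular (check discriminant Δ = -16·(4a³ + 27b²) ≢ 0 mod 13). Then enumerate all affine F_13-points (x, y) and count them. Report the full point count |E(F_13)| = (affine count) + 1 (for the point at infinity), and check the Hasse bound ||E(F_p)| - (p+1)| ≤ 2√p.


Affine points = {(1, 0), (2, 5), (2, 8), (3, 6), (3, 7), (4, 0), (5, 1), (5, 12), (8, 0), (9, 1), (9, 12), (10, 2), (10, 11), (12, 1), (12, 12)}; affine count = 15; |E(F_13)| = 16.

Discriminant check: Δ ∝ 4a³ + 27b² = 4·5³ + 27·7² = 4·125 + 27·49 ≡ 3 (mod 13). Nonzero ⇒ E is nonsingular.
For each x ∈ F_13, compute rhs = x³ + 5·x + 7 mod 13, then count y ∈ F_13 with y² ≡ rhs.
  x = 0: rhs = 7, matching y values: none (0 points).
  x = 1: rhs = 0, matching y values: 0 (1 points).
  x = 2: rhs = 12, matching y values: 5, 8 (2 points).
  x = 3: rhs = 10, matching y values: 6, 7 (2 points).
  x = 4: rhs = 0, matching y values: 0 (1 points).
  x = 5: rhs = 1, matching y values: 1, 12 (2 points).
  x = 6: rhs = 6, matching y values: none (0 points).
  x = 7: rhs = 8, matching y values: none (0 points).
  x = 8: rhs = 0, matching y values: 0 (1 points).
  x = 9: rhs = 1, matching y values: 1, 12 (2 points).
  x = 10: rhs = 4, matching y values: 2, 11 (2 points).
  x = 11: rhs = 2, matching y values: none (0 points).
  x = 12: rhs = 1, matching y values: 1, 12 (2 points).
Total affine count: 15.
Full point count |E(F_13)| = 15 + 1 = 16.
Hasse bound: |16 − (13+1)| = |2| = 2 ≤ 2√13 ≈ 7.2111 ✓.


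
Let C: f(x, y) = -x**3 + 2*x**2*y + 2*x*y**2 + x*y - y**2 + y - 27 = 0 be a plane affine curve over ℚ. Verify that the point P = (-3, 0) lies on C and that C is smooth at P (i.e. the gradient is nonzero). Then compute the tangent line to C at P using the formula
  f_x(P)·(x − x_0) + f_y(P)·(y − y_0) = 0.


Tangent line at P: -27*x + 16*y - 81 = 0.

Step 1: f(-3, 0) = 0, so P lies on C.
Step 2: partial derivatives
  f_x(x, y) = -3*x**2 + 4*x*y + 2*y**2 + y, f_y(x, y) = 2*x**2 + 4*x*y + x - 2*y + 1.
  f_x(P) = -27, f_y(P) = 16 (gradient nonzero, so P is smooth).
Step 3: tangent line at P: -27·(x − -3) + 16·(y − 0) = 0.
Expanding: -27*x + 16*y - 81 = 0.


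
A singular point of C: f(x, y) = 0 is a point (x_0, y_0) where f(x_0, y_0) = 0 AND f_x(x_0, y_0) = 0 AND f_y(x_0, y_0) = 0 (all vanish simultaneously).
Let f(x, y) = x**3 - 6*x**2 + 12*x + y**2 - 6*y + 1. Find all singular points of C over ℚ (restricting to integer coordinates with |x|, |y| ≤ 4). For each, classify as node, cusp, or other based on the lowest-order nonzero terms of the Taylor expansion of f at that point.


Singular points: {(2, 3)}; classification: cusp.

Compute partial derivatives:
  f_x = 3*x**2 - 12*x + 12.
  f_y = 2*y - 6.
Scan x_0 ∈ {−4, ..., 4}. For each x_0, f_y(x_0, y) is a polynomial in y; find its integer roots y ∈ {−4, ..., 4}, then test f_x and f at those candidates.
  x = -4: f_y(-4, y) = 2*y - 6; vanishes at y ∈ {3}. (-4, 3): f_x = 108 ≠ 0.
  x = -3: f_y(-3, y) = 2*y - 6; vanishes at y ∈ {3}. (-3, 3): f_x = 75 ≠ 0.
  x = -2: f_y(-2, y) = 2*y - 6; vanishes at y ∈ {3}. (-2, 3): f_x = 48 ≠ 0.
  x = -1: f_y(-1, y) = 2*y - 6; vanishes at y ∈ {3}. (-1, 3): f_x = 27 ≠ 0.
  x = 0: f_y(0, y) = 2*y - 6; vanishes at y ∈ {3}. (0, 3): f_x = 12 ≠ 0.
  x = 1: f_y(1, y) = 2*y - 6; vanishes at y ∈ {3}. (1, 3): f_x = 3 ≠ 0.
  x = 2: f_y(2, y) = 2*y - 6; vanishes at y ∈ {3}. (2, 3): f_x = 0, f = 0 — SINGULAR.
  x = 3: f_y(3, y) = 2*y - 6; vanishes at y ∈ {3}. (3, 3): f_x = 3 ≠ 0.
  x = 4: f_y(4, y) = 2*y - 6; vanishes at y ∈ {3}. (4, 3): f_x = 12 ≠ 0.
Only singular point on the grid: (2, 3).
Classify: substitute x = 2 + u, y = 3 + v and expand: f = u**3 + v**2.
No constant or linear terms (consistent with a singular point). Quadratic part: v**2. Cubic part: u**3.
The quadratic part v**2 is a perfect square, so there is a single (double) tangent line v = 0, i.e. y = 3. Restricting the cubic part to that line (v = 0) leaves u**3 ≠ 0, so f is not divisible by v and the branch is v² ≈ -u**3 to lowest order — this is a cusp.
Classification: cusp.


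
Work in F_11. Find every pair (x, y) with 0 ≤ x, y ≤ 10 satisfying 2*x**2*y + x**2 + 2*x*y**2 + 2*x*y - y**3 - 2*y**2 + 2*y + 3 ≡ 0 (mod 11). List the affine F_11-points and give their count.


Affine F_11-points: {(0, 10), (1, 6), (1, 7), (1, 9), (2, 1), (3, 3), (4, 1), (4, 7), (4, 9), (5, 2), (6, 5), (8, 2), (10, 8)}; count = 13.

For each of the 121 pairs (x, y) ∈ F_11², evaluate f(x, y) mod 11. Record the zeros.
  x = 0: [0↦3, 1↦2, 2↦2, 3↦8, 4↦3, 5↦3, 6↦2, 7↦5, 8↦6, 9↦10, 10↦0]  zeros at y ∈ {10}
  x = 1: [0↦4, 1↦9, 2↦8, 3↦6, 4↦8, 5↦8, 6↦0, 7↦0, 8↦2, 9↦0, 10↦10]  zeros at y ∈ {6, 7, 9}
  x = 2: [0↦7, 1↦0, 2↦2, 3↦7, 4↦9, 5↦2, 6↦2, 7↦3, 8↦10, 9↦6, 10↦7]  zeros at y ∈ {1}
  x = 3: [0↦1, 1↦8, 2↦6, 3↦0, 4↦6, 5↦7, 6↦8, 7↦3, 8↦8, 9↦6, 10↦2]  zeros at y ∈ {3}
  x = 4: [0↦8, 1↦0, 2↦9, 3↦7, 4↦10, 5↦1, 6↦7, 7↦0, 8↦7, 9↦0, 10↦6]  zeros at y ∈ {1, 7, 9}
  x = 5: [0↦6, 1↦9, 2↦0, 3↦6, 4↦10, 5↦6, 6↦10, 7↦5, 8↦7, 9↦10, 10↦8]  zeros at y ∈ {2}
  x = 6: [0↦6, 1↦2, 2↦1, 3↦8, 4↦6, 5↦0, 6↦6, 7↦7, 8↦8, 9↦3, 10↦8]  zeros at y ∈ {5}
  x = 7: [0↦8, 1↦1, 2↦1, 3↦2, 4↦9, 5↦5, 6↦6, 7↦6, 8↦10, 9↦1, 10↦6]  zeros at y ∈ ∅
  x = 8: [0↦1, 1↦6, 2↦0, 3↦10, 4↦8, 5↦10, 6↦10, 7↦2, 8↦2, 9↦4, 10↦2]  zeros at y ∈ {2}
  x = 9: [0↦7, 1↦6, 2↦9, 3↦10, 4↦3, 5↦4, 6↦7, 7↦6, 8↦6, 9↦1, 10↦7]  zeros at y ∈ ∅
  x = 10: [0↦4, 1↦1, 2↦6, 3↦2, 4↦5, 5↦9, 6↦8, 7↦7, 8↦0, 9↦3, 10↦10]  zeros at y ∈ {8}
Collecting zeros: affine points = {(0, 10), (1, 6), (1, 7), (1, 9), (2, 1), (3, 3), (4, 1), (4, 7), (4, 9), (5, 2), (6, 5), (8, 2), (10, 8)}.
Total count |C(F_11)_aff| = 13.


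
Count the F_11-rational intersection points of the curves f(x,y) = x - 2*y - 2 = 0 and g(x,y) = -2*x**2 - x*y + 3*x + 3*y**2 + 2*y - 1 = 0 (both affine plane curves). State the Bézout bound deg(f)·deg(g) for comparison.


Common zeros: {(0, 10), (9, 9)}; count = 2; Bézout bound = 2.

deg(f) = 1, deg(g) = 2, so Bézout bound = 2.
Scan x ∈ F_11. For each x, list the y ∈ F_11 with f(x, y) ≡ 0 and those with g(x, y) ≡ 0 (mod 11); the common zeros in that column are the intersection.
  x = 0: f ≡ 0 at y ∈ {10}; g ≡ 0 at y ∈ {4, 10}; common: {10}.
  x = 1: f ≡ 0 at y ∈ {5}; g ≡ 0 at y ∈ {0, 7}; common: ∅.
  x = 2: f ≡ 0 at y ∈ {0}; g ≡ 0 at y ∈ {1, 10}; common: ∅.
  x = 3: f ≡ 0 at y ∈ {6}; g ≡ 0 at y ∈ {2}; common: ∅.
  x = 4: f ≡ 0 at y ∈ {1}; g ≡ 0 at y ∈ {3, 5}; common: ∅.
  x = 5: f ≡ 0 at y ∈ {7}; g ≡ 0 at y ∈ {4, 8}; common: ∅.
  x = 6: f ≡ 0 at y ∈ {2}; g ≡ 0 at y ∈ {0, 5}; common: ∅.
  x = 7: f ≡ 0 at y ∈ {8}; g ≡ 0 at y ∈ {3, 6}; common: ∅.
  x = 8: f ≡ 0 at y ∈ {3}; g ≡ 0 at y ∈ {6, 7}; common: ∅.
  x = 9: f ≡ 0 at y ∈ {9}; g ≡ 0 at y ∈ {8, 9}; common: {9}.
  x = 10: f ≡ 0 at y ∈ {4}; g ≡ 0 at y ∈ {1, 9}; common: ∅.
Collecting: common zeros = {(0, 10), (9, 9)}, so the count is 2.
Comparison with the Bézout bound: 2 ≤ 2 = deg(f)·deg(g), as expected for curves with no common component (the bound is attained).
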